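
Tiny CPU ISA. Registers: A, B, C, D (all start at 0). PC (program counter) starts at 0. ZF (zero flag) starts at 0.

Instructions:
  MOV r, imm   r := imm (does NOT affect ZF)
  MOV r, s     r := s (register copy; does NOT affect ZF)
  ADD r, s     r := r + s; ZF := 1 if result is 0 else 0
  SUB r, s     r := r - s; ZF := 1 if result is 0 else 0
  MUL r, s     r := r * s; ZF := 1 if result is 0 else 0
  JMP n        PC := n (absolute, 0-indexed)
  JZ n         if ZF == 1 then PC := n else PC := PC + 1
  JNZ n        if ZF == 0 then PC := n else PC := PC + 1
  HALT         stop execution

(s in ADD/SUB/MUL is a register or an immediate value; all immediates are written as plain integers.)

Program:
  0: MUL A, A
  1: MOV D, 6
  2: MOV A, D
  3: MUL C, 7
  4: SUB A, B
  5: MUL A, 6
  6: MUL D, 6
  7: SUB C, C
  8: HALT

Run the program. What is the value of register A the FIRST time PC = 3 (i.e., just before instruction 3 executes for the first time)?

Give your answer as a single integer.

Step 1: PC=0 exec 'MUL A, A'. After: A=0 B=0 C=0 D=0 ZF=1 PC=1
Step 2: PC=1 exec 'MOV D, 6'. After: A=0 B=0 C=0 D=6 ZF=1 PC=2
Step 3: PC=2 exec 'MOV A, D'. After: A=6 B=0 C=0 D=6 ZF=1 PC=3
First time PC=3: A=6

6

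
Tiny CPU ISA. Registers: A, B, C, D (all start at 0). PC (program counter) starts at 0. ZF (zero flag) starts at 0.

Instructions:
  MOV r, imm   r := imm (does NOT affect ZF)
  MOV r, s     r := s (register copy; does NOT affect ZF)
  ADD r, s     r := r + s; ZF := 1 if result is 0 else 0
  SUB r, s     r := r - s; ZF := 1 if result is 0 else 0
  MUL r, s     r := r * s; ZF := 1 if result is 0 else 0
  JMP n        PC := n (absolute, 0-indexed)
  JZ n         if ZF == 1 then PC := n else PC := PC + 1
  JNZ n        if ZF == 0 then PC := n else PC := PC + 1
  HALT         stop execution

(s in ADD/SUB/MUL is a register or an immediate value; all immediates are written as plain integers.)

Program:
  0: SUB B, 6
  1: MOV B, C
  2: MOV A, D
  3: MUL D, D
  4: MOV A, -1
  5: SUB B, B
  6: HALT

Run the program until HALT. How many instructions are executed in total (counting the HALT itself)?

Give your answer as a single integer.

Step 1: PC=0 exec 'SUB B, 6'. After: A=0 B=-6 C=0 D=0 ZF=0 PC=1
Step 2: PC=1 exec 'MOV B, C'. After: A=0 B=0 C=0 D=0 ZF=0 PC=2
Step 3: PC=2 exec 'MOV A, D'. After: A=0 B=0 C=0 D=0 ZF=0 PC=3
Step 4: PC=3 exec 'MUL D, D'. After: A=0 B=0 C=0 D=0 ZF=1 PC=4
Step 5: PC=4 exec 'MOV A, -1'. After: A=-1 B=0 C=0 D=0 ZF=1 PC=5
Step 6: PC=5 exec 'SUB B, B'. After: A=-1 B=0 C=0 D=0 ZF=1 PC=6
Step 7: PC=6 exec 'HALT'. After: A=-1 B=0 C=0 D=0 ZF=1 PC=6 HALTED
Total instructions executed: 7

Answer: 7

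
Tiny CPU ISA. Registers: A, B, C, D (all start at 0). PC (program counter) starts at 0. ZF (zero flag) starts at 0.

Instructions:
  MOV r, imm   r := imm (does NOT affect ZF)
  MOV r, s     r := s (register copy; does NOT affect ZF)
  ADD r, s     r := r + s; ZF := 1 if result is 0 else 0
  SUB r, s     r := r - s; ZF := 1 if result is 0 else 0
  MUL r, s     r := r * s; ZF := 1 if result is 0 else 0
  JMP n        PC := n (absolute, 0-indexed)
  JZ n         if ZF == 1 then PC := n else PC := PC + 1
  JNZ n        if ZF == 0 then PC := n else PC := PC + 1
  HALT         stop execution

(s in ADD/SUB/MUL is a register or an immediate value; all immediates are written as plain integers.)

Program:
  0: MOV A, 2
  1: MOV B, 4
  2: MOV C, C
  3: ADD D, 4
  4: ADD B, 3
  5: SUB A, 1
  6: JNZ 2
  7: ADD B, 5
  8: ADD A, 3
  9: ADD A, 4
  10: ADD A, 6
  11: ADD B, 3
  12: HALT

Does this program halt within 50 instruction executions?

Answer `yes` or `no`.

Step 1: PC=0 exec 'MOV A, 2'. After: A=2 B=0 C=0 D=0 ZF=0 PC=1
Step 2: PC=1 exec 'MOV B, 4'. After: A=2 B=4 C=0 D=0 ZF=0 PC=2
Step 3: PC=2 exec 'MOV C, C'. After: A=2 B=4 C=0 D=0 ZF=0 PC=3
Step 4: PC=3 exec 'ADD D, 4'. After: A=2 B=4 C=0 D=4 ZF=0 PC=4
Step 5: PC=4 exec 'ADD B, 3'. After: A=2 B=7 C=0 D=4 ZF=0 PC=5
Step 6: PC=5 exec 'SUB A, 1'. After: A=1 B=7 C=0 D=4 ZF=0 PC=6
Step 7: PC=6 exec 'JNZ 2'. After: A=1 B=7 C=0 D=4 ZF=0 PC=2
Step 8: PC=2 exec 'MOV C, C'. After: A=1 B=7 C=0 D=4 ZF=0 PC=3
Step 9: PC=3 exec 'ADD D, 4'. After: A=1 B=7 C=0 D=8 ZF=0 PC=4
Step 10: PC=4 exec 'ADD B, 3'. After: A=1 B=10 C=0 D=8 ZF=0 PC=5
Step 11: PC=5 exec 'SUB A, 1'. After: A=0 B=10 C=0 D=8 ZF=1 PC=6
Step 12: PC=6 exec 'JNZ 2'. After: A=0 B=10 C=0 D=8 ZF=1 PC=7
Step 13: PC=7 exec 'ADD B, 5'. After: A=0 B=15 C=0 D=8 ZF=0 PC=8
Step 14: PC=8 exec 'ADD A, 3'. After: A=3 B=15 C=0 D=8 ZF=0 PC=9
Step 15: PC=9 exec 'ADD A, 4'. After: A=7 B=15 C=0 D=8 ZF=0 PC=10
Step 16: PC=10 exec 'ADD A, 6'. After: A=13 B=15 C=0 D=8 ZF=0 PC=11
Step 17: PC=11 exec 'ADD B, 3'. After: A=13 B=18 C=0 D=8 ZF=0 PC=12
Step 18: PC=12 exec 'HALT'. After: A=13 B=18 C=0 D=8 ZF=0 PC=12 HALTED

Answer: yes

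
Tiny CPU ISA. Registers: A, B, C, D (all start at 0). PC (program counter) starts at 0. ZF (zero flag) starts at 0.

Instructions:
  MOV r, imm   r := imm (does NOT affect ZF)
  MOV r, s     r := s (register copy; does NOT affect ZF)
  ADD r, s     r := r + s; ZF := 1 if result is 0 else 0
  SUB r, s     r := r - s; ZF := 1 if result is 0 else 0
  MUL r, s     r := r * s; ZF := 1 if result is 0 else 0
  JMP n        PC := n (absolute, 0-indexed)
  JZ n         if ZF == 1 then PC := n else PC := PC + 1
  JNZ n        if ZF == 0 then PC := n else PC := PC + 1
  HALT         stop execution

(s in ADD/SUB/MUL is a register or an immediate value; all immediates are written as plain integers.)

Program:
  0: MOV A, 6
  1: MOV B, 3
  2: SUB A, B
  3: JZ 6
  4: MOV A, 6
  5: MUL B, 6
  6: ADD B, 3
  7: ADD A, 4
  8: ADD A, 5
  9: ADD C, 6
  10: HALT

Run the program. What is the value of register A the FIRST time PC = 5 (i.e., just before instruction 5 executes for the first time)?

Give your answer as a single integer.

Step 1: PC=0 exec 'MOV A, 6'. After: A=6 B=0 C=0 D=0 ZF=0 PC=1
Step 2: PC=1 exec 'MOV B, 3'. After: A=6 B=3 C=0 D=0 ZF=0 PC=2
Step 3: PC=2 exec 'SUB A, B'. After: A=3 B=3 C=0 D=0 ZF=0 PC=3
Step 4: PC=3 exec 'JZ 6'. After: A=3 B=3 C=0 D=0 ZF=0 PC=4
Step 5: PC=4 exec 'MOV A, 6'. After: A=6 B=3 C=0 D=0 ZF=0 PC=5
First time PC=5: A=6

6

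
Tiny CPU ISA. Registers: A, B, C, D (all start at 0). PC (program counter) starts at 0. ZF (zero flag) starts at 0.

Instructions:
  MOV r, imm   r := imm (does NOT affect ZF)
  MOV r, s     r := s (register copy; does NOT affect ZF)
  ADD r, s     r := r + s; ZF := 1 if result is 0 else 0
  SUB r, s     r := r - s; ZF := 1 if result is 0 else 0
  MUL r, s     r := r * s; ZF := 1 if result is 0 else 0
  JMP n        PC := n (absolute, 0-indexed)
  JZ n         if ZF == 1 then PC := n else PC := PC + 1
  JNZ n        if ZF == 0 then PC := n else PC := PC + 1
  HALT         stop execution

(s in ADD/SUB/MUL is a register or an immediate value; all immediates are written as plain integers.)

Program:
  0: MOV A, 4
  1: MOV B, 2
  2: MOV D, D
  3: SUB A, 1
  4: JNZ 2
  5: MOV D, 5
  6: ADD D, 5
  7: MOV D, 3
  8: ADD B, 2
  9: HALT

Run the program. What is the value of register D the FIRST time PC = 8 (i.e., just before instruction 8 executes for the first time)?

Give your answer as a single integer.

Step 1: PC=0 exec 'MOV A, 4'. After: A=4 B=0 C=0 D=0 ZF=0 PC=1
Step 2: PC=1 exec 'MOV B, 2'. After: A=4 B=2 C=0 D=0 ZF=0 PC=2
Step 3: PC=2 exec 'MOV D, D'. After: A=4 B=2 C=0 D=0 ZF=0 PC=3
Step 4: PC=3 exec 'SUB A, 1'. After: A=3 B=2 C=0 D=0 ZF=0 PC=4
Step 5: PC=4 exec 'JNZ 2'. After: A=3 B=2 C=0 D=0 ZF=0 PC=2
Step 6: PC=2 exec 'MOV D, D'. After: A=3 B=2 C=0 D=0 ZF=0 PC=3
Step 7: PC=3 exec 'SUB A, 1'. After: A=2 B=2 C=0 D=0 ZF=0 PC=4
Step 8: PC=4 exec 'JNZ 2'. After: A=2 B=2 C=0 D=0 ZF=0 PC=2
Step 9: PC=2 exec 'MOV D, D'. After: A=2 B=2 C=0 D=0 ZF=0 PC=3
Step 10: PC=3 exec 'SUB A, 1'. After: A=1 B=2 C=0 D=0 ZF=0 PC=4
Step 11: PC=4 exec 'JNZ 2'. After: A=1 B=2 C=0 D=0 ZF=0 PC=2
Step 12: PC=2 exec 'MOV D, D'. After: A=1 B=2 C=0 D=0 ZF=0 PC=3
Step 13: PC=3 exec 'SUB A, 1'. After: A=0 B=2 C=0 D=0 ZF=1 PC=4
Step 14: PC=4 exec 'JNZ 2'. After: A=0 B=2 C=0 D=0 ZF=1 PC=5
Step 15: PC=5 exec 'MOV D, 5'. After: A=0 B=2 C=0 D=5 ZF=1 PC=6
Step 16: PC=6 exec 'ADD D, 5'. After: A=0 B=2 C=0 D=10 ZF=0 PC=7
Step 17: PC=7 exec 'MOV D, 3'. After: A=0 B=2 C=0 D=3 ZF=0 PC=8
First time PC=8: D=3

3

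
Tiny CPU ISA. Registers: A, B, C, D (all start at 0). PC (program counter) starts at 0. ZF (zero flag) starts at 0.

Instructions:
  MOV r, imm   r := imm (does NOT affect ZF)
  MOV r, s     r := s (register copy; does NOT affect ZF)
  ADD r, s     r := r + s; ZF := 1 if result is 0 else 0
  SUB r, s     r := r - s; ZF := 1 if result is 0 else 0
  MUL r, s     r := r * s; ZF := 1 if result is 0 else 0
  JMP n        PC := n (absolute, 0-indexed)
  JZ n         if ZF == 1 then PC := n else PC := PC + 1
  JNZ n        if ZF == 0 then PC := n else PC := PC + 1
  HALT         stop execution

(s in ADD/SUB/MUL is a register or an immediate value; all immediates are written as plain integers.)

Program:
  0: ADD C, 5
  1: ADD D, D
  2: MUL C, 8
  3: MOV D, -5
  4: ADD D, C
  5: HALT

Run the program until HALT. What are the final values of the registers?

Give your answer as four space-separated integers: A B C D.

Answer: 0 0 40 35

Derivation:
Step 1: PC=0 exec 'ADD C, 5'. After: A=0 B=0 C=5 D=0 ZF=0 PC=1
Step 2: PC=1 exec 'ADD D, D'. After: A=0 B=0 C=5 D=0 ZF=1 PC=2
Step 3: PC=2 exec 'MUL C, 8'. After: A=0 B=0 C=40 D=0 ZF=0 PC=3
Step 4: PC=3 exec 'MOV D, -5'. After: A=0 B=0 C=40 D=-5 ZF=0 PC=4
Step 5: PC=4 exec 'ADD D, C'. After: A=0 B=0 C=40 D=35 ZF=0 PC=5
Step 6: PC=5 exec 'HALT'. After: A=0 B=0 C=40 D=35 ZF=0 PC=5 HALTED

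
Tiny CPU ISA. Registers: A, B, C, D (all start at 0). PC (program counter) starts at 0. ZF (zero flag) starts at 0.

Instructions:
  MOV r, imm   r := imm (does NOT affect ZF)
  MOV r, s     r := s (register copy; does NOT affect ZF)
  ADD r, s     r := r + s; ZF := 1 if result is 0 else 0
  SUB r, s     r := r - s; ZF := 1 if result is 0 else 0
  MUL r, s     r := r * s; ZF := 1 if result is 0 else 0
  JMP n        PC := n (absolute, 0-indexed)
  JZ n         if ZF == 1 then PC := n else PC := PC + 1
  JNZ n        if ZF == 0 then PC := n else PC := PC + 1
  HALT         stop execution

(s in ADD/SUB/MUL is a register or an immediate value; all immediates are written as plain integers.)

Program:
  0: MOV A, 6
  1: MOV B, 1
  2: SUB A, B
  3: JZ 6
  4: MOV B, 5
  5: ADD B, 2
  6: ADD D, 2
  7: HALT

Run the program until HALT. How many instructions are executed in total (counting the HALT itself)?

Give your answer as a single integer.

Answer: 8

Derivation:
Step 1: PC=0 exec 'MOV A, 6'. After: A=6 B=0 C=0 D=0 ZF=0 PC=1
Step 2: PC=1 exec 'MOV B, 1'. After: A=6 B=1 C=0 D=0 ZF=0 PC=2
Step 3: PC=2 exec 'SUB A, B'. After: A=5 B=1 C=0 D=0 ZF=0 PC=3
Step 4: PC=3 exec 'JZ 6'. After: A=5 B=1 C=0 D=0 ZF=0 PC=4
Step 5: PC=4 exec 'MOV B, 5'. After: A=5 B=5 C=0 D=0 ZF=0 PC=5
Step 6: PC=5 exec 'ADD B, 2'. After: A=5 B=7 C=0 D=0 ZF=0 PC=6
Step 7: PC=6 exec 'ADD D, 2'. After: A=5 B=7 C=0 D=2 ZF=0 PC=7
Step 8: PC=7 exec 'HALT'. After: A=5 B=7 C=0 D=2 ZF=0 PC=7 HALTED
Total instructions executed: 8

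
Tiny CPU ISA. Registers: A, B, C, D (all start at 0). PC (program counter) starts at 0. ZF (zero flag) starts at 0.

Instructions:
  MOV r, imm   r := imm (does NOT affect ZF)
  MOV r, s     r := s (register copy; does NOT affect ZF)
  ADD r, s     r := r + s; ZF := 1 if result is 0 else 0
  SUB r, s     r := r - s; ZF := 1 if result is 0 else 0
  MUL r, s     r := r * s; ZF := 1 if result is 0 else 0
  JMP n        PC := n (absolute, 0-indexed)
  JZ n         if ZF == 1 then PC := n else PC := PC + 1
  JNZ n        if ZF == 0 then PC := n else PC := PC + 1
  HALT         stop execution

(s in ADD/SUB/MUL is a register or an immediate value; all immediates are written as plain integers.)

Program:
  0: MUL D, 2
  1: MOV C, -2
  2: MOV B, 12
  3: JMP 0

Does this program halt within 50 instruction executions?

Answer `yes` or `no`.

Step 1: PC=0 exec 'MUL D, 2'. After: A=0 B=0 C=0 D=0 ZF=1 PC=1
Step 2: PC=1 exec 'MOV C, -2'. After: A=0 B=0 C=-2 D=0 ZF=1 PC=2
Step 3: PC=2 exec 'MOV B, 12'. After: A=0 B=12 C=-2 D=0 ZF=1 PC=3
Step 4: PC=3 exec 'JMP 0'. After: A=0 B=12 C=-2 D=0 ZF=1 PC=0
Step 5: PC=0 exec 'MUL D, 2'. After: A=0 B=12 C=-2 D=0 ZF=1 PC=1
Step 6: PC=1 exec 'MOV C, -2'. After: A=0 B=12 C=-2 D=0 ZF=1 PC=2
Step 7: PC=2 exec 'MOV B, 12'. After: A=0 B=12 C=-2 D=0 ZF=1 PC=3
State after step 7 equals state after step 3: the program is in a cycle of length 4 and will never halt.

Answer: no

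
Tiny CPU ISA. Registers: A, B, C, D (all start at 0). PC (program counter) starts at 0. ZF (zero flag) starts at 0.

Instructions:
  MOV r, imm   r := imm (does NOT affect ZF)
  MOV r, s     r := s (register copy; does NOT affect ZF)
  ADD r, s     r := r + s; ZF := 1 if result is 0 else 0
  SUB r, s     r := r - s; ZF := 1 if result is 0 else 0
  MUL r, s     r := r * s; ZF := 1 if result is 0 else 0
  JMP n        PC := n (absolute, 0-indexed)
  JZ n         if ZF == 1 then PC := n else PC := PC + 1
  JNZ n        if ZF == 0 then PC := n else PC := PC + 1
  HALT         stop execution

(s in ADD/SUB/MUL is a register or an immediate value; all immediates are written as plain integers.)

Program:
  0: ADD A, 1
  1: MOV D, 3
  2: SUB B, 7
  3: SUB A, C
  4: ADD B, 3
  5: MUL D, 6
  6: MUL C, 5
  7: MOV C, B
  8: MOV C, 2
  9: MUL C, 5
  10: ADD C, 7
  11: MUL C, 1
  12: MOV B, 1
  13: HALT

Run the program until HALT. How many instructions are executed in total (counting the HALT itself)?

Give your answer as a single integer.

Step 1: PC=0 exec 'ADD A, 1'. After: A=1 B=0 C=0 D=0 ZF=0 PC=1
Step 2: PC=1 exec 'MOV D, 3'. After: A=1 B=0 C=0 D=3 ZF=0 PC=2
Step 3: PC=2 exec 'SUB B, 7'. After: A=1 B=-7 C=0 D=3 ZF=0 PC=3
Step 4: PC=3 exec 'SUB A, C'. After: A=1 B=-7 C=0 D=3 ZF=0 PC=4
Step 5: PC=4 exec 'ADD B, 3'. After: A=1 B=-4 C=0 D=3 ZF=0 PC=5
Step 6: PC=5 exec 'MUL D, 6'. After: A=1 B=-4 C=0 D=18 ZF=0 PC=6
Step 7: PC=6 exec 'MUL C, 5'. After: A=1 B=-4 C=0 D=18 ZF=1 PC=7
Step 8: PC=7 exec 'MOV C, B'. After: A=1 B=-4 C=-4 D=18 ZF=1 PC=8
Step 9: PC=8 exec 'MOV C, 2'. After: A=1 B=-4 C=2 D=18 ZF=1 PC=9
Step 10: PC=9 exec 'MUL C, 5'. After: A=1 B=-4 C=10 D=18 ZF=0 PC=10
Step 11: PC=10 exec 'ADD C, 7'. After: A=1 B=-4 C=17 D=18 ZF=0 PC=11
Step 12: PC=11 exec 'MUL C, 1'. After: A=1 B=-4 C=17 D=18 ZF=0 PC=12
Step 13: PC=12 exec 'MOV B, 1'. After: A=1 B=1 C=17 D=18 ZF=0 PC=13
Step 14: PC=13 exec 'HALT'. After: A=1 B=1 C=17 D=18 ZF=0 PC=13 HALTED
Total instructions executed: 14

Answer: 14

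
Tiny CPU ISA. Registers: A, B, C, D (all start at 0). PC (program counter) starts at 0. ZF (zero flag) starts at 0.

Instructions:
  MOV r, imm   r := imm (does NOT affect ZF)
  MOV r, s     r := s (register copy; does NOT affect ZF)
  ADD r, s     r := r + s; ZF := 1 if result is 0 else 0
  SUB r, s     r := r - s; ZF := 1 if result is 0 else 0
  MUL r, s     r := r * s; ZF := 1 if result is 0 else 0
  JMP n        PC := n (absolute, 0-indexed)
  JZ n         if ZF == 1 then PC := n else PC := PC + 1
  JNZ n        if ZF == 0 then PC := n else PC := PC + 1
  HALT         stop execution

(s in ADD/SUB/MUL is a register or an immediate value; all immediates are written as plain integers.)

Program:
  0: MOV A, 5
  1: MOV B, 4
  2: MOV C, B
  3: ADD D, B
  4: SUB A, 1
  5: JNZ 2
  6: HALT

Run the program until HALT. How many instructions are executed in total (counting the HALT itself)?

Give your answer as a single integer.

Step 1: PC=0 exec 'MOV A, 5'. After: A=5 B=0 C=0 D=0 ZF=0 PC=1
Step 2: PC=1 exec 'MOV B, 4'. After: A=5 B=4 C=0 D=0 ZF=0 PC=2
Step 3: PC=2 exec 'MOV C, B'. After: A=5 B=4 C=4 D=0 ZF=0 PC=3
Step 4: PC=3 exec 'ADD D, B'. After: A=5 B=4 C=4 D=4 ZF=0 PC=4
Step 5: PC=4 exec 'SUB A, 1'. After: A=4 B=4 C=4 D=4 ZF=0 PC=5
Step 6: PC=5 exec 'JNZ 2'. After: A=4 B=4 C=4 D=4 ZF=0 PC=2
Step 7: PC=2 exec 'MOV C, B'. After: A=4 B=4 C=4 D=4 ZF=0 PC=3
Step 8: PC=3 exec 'ADD D, B'. After: A=4 B=4 C=4 D=8 ZF=0 PC=4
Step 9: PC=4 exec 'SUB A, 1'. After: A=3 B=4 C=4 D=8 ZF=0 PC=5
Step 10: PC=5 exec 'JNZ 2'. After: A=3 B=4 C=4 D=8 ZF=0 PC=2
Step 11: PC=2 exec 'MOV C, B'. After: A=3 B=4 C=4 D=8 ZF=0 PC=3
Step 12: PC=3 exec 'ADD D, B'. After: A=3 B=4 C=4 D=12 ZF=0 PC=4
Step 13: PC=4 exec 'SUB A, 1'. After: A=2 B=4 C=4 D=12 ZF=0 PC=5
Step 14: PC=5 exec 'JNZ 2'. After: A=2 B=4 C=4 D=12 ZF=0 PC=2
Step 15: PC=2 exec 'MOV C, B'. After: A=2 B=4 C=4 D=12 ZF=0 PC=3
Step 16: PC=3 exec 'ADD D, B'. After: A=2 B=4 C=4 D=16 ZF=0 PC=4
Step 17: PC=4 exec 'SUB A, 1'. After: A=1 B=4 C=4 D=16 ZF=0 PC=5
Step 18: PC=5 exec 'JNZ 2'. After: A=1 B=4 C=4 D=16 ZF=0 PC=2
Step 19: PC=2 exec 'MOV C, B'. After: A=1 B=4 C=4 D=16 ZF=0 PC=3
Step 20: PC=3 exec 'ADD D, B'. After: A=1 B=4 C=4 D=20 ZF=0 PC=4
Step 21: PC=4 exec 'SUB A, 1'. After: A=0 B=4 C=4 D=20 ZF=1 PC=5
Step 22: PC=5 exec 'JNZ 2'. After: A=0 B=4 C=4 D=20 ZF=1 PC=6
Step 23: PC=6 exec 'HALT'. After: A=0 B=4 C=4 D=20 ZF=1 PC=6 HALTED
Total instructions executed: 23

Answer: 23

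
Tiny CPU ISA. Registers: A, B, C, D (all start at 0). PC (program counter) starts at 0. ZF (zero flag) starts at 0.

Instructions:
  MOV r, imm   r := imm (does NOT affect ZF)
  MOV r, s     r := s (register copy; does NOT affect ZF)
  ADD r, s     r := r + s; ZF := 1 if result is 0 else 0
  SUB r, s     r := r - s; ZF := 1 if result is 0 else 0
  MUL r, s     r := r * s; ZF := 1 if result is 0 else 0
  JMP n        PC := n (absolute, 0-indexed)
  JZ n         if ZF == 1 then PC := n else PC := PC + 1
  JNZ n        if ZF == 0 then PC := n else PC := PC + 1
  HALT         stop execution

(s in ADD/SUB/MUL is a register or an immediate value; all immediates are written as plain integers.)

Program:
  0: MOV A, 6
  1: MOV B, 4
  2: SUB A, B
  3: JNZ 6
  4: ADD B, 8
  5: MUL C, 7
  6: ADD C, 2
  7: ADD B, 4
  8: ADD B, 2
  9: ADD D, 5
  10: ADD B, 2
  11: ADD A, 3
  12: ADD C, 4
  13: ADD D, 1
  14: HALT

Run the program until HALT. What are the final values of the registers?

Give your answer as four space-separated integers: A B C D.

Step 1: PC=0 exec 'MOV A, 6'. After: A=6 B=0 C=0 D=0 ZF=0 PC=1
Step 2: PC=1 exec 'MOV B, 4'. After: A=6 B=4 C=0 D=0 ZF=0 PC=2
Step 3: PC=2 exec 'SUB A, B'. After: A=2 B=4 C=0 D=0 ZF=0 PC=3
Step 4: PC=3 exec 'JNZ 6'. After: A=2 B=4 C=0 D=0 ZF=0 PC=6
Step 5: PC=6 exec 'ADD C, 2'. After: A=2 B=4 C=2 D=0 ZF=0 PC=7
Step 6: PC=7 exec 'ADD B, 4'. After: A=2 B=8 C=2 D=0 ZF=0 PC=8
Step 7: PC=8 exec 'ADD B, 2'. After: A=2 B=10 C=2 D=0 ZF=0 PC=9
Step 8: PC=9 exec 'ADD D, 5'. After: A=2 B=10 C=2 D=5 ZF=0 PC=10
Step 9: PC=10 exec 'ADD B, 2'. After: A=2 B=12 C=2 D=5 ZF=0 PC=11
Step 10: PC=11 exec 'ADD A, 3'. After: A=5 B=12 C=2 D=5 ZF=0 PC=12
Step 11: PC=12 exec 'ADD C, 4'. After: A=5 B=12 C=6 D=5 ZF=0 PC=13
Step 12: PC=13 exec 'ADD D, 1'. After: A=5 B=12 C=6 D=6 ZF=0 PC=14
Step 13: PC=14 exec 'HALT'. After: A=5 B=12 C=6 D=6 ZF=0 PC=14 HALTED

Answer: 5 12 6 6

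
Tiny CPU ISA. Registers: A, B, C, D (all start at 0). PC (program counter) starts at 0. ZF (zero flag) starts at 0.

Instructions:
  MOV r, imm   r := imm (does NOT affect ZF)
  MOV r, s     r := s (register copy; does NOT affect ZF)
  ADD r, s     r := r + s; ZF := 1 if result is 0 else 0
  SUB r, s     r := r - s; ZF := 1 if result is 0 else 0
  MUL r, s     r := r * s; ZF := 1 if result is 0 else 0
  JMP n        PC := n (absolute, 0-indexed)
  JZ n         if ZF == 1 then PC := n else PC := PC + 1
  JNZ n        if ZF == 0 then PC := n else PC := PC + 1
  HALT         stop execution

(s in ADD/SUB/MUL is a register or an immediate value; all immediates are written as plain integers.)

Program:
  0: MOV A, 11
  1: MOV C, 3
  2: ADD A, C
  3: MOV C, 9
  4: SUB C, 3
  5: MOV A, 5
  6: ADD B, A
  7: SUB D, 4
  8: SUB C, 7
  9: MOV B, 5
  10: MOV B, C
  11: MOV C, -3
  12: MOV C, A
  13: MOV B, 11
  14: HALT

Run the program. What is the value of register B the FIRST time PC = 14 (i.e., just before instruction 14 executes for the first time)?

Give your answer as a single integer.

Step 1: PC=0 exec 'MOV A, 11'. After: A=11 B=0 C=0 D=0 ZF=0 PC=1
Step 2: PC=1 exec 'MOV C, 3'. After: A=11 B=0 C=3 D=0 ZF=0 PC=2
Step 3: PC=2 exec 'ADD A, C'. After: A=14 B=0 C=3 D=0 ZF=0 PC=3
Step 4: PC=3 exec 'MOV C, 9'. After: A=14 B=0 C=9 D=0 ZF=0 PC=4
Step 5: PC=4 exec 'SUB C, 3'. After: A=14 B=0 C=6 D=0 ZF=0 PC=5
Step 6: PC=5 exec 'MOV A, 5'. After: A=5 B=0 C=6 D=0 ZF=0 PC=6
Step 7: PC=6 exec 'ADD B, A'. After: A=5 B=5 C=6 D=0 ZF=0 PC=7
Step 8: PC=7 exec 'SUB D, 4'. After: A=5 B=5 C=6 D=-4 ZF=0 PC=8
Step 9: PC=8 exec 'SUB C, 7'. After: A=5 B=5 C=-1 D=-4 ZF=0 PC=9
Step 10: PC=9 exec 'MOV B, 5'. After: A=5 B=5 C=-1 D=-4 ZF=0 PC=10
Step 11: PC=10 exec 'MOV B, C'. After: A=5 B=-1 C=-1 D=-4 ZF=0 PC=11
Step 12: PC=11 exec 'MOV C, -3'. After: A=5 B=-1 C=-3 D=-4 ZF=0 PC=12
Step 13: PC=12 exec 'MOV C, A'. After: A=5 B=-1 C=5 D=-4 ZF=0 PC=13
Step 14: PC=13 exec 'MOV B, 11'. After: A=5 B=11 C=5 D=-4 ZF=0 PC=14
First time PC=14: B=11

11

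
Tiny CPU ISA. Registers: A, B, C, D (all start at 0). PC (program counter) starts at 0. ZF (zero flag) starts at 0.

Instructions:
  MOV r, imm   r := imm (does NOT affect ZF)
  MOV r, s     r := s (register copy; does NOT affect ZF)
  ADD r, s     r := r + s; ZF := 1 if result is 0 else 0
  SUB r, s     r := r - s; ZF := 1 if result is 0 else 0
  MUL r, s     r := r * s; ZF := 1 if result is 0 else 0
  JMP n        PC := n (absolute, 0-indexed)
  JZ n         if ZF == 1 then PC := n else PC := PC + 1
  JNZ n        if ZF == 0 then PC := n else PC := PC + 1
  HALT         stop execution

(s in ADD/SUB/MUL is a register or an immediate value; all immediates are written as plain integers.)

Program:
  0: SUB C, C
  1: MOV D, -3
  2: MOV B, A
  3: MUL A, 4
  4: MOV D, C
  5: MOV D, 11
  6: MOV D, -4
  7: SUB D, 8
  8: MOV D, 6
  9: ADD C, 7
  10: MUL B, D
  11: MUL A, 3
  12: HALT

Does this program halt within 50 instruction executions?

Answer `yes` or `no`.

Answer: yes

Derivation:
Step 1: PC=0 exec 'SUB C, C'. After: A=0 B=0 C=0 D=0 ZF=1 PC=1
Step 2: PC=1 exec 'MOV D, -3'. After: A=0 B=0 C=0 D=-3 ZF=1 PC=2
Step 3: PC=2 exec 'MOV B, A'. After: A=0 B=0 C=0 D=-3 ZF=1 PC=3
Step 4: PC=3 exec 'MUL A, 4'. After: A=0 B=0 C=0 D=-3 ZF=1 PC=4
Step 5: PC=4 exec 'MOV D, C'. After: A=0 B=0 C=0 D=0 ZF=1 PC=5
Step 6: PC=5 exec 'MOV D, 11'. After: A=0 B=0 C=0 D=11 ZF=1 PC=6
Step 7: PC=6 exec 'MOV D, -4'. After: A=0 B=0 C=0 D=-4 ZF=1 PC=7
Step 8: PC=7 exec 'SUB D, 8'. After: A=0 B=0 C=0 D=-12 ZF=0 PC=8
Step 9: PC=8 exec 'MOV D, 6'. After: A=0 B=0 C=0 D=6 ZF=0 PC=9
Step 10: PC=9 exec 'ADD C, 7'. After: A=0 B=0 C=7 D=6 ZF=0 PC=10
Step 11: PC=10 exec 'MUL B, D'. After: A=0 B=0 C=7 D=6 ZF=1 PC=11
Step 12: PC=11 exec 'MUL A, 3'. After: A=0 B=0 C=7 D=6 ZF=1 PC=12
Step 13: PC=12 exec 'HALT'. After: A=0 B=0 C=7 D=6 ZF=1 PC=12 HALTED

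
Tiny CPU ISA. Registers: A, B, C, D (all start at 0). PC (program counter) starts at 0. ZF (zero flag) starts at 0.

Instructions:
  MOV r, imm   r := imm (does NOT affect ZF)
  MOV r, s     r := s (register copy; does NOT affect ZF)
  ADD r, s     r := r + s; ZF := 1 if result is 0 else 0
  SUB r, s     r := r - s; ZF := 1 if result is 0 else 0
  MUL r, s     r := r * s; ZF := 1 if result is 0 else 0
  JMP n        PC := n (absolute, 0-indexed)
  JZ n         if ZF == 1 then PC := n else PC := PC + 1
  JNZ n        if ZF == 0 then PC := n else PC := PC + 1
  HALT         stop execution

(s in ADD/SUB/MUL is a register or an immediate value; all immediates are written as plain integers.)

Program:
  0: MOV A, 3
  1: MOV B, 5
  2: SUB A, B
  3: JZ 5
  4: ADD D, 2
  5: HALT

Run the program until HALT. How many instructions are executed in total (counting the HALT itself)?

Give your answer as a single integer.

Answer: 6

Derivation:
Step 1: PC=0 exec 'MOV A, 3'. After: A=3 B=0 C=0 D=0 ZF=0 PC=1
Step 2: PC=1 exec 'MOV B, 5'. After: A=3 B=5 C=0 D=0 ZF=0 PC=2
Step 3: PC=2 exec 'SUB A, B'. After: A=-2 B=5 C=0 D=0 ZF=0 PC=3
Step 4: PC=3 exec 'JZ 5'. After: A=-2 B=5 C=0 D=0 ZF=0 PC=4
Step 5: PC=4 exec 'ADD D, 2'. After: A=-2 B=5 C=0 D=2 ZF=0 PC=5
Step 6: PC=5 exec 'HALT'. After: A=-2 B=5 C=0 D=2 ZF=0 PC=5 HALTED
Total instructions executed: 6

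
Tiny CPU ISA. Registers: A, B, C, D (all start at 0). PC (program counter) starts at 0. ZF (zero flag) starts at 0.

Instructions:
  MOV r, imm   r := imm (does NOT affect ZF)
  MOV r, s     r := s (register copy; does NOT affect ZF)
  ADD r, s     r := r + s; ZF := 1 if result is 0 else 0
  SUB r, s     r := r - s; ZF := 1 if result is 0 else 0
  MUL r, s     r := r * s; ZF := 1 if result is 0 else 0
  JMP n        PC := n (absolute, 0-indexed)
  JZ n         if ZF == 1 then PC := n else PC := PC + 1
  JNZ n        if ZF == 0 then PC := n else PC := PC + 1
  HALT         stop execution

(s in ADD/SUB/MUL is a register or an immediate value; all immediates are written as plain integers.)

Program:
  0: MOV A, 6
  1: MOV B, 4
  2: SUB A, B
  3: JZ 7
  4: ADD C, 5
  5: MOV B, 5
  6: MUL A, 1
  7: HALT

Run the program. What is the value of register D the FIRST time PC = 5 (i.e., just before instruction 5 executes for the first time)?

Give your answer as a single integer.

Step 1: PC=0 exec 'MOV A, 6'. After: A=6 B=0 C=0 D=0 ZF=0 PC=1
Step 2: PC=1 exec 'MOV B, 4'. After: A=6 B=4 C=0 D=0 ZF=0 PC=2
Step 3: PC=2 exec 'SUB A, B'. After: A=2 B=4 C=0 D=0 ZF=0 PC=3
Step 4: PC=3 exec 'JZ 7'. After: A=2 B=4 C=0 D=0 ZF=0 PC=4
Step 5: PC=4 exec 'ADD C, 5'. After: A=2 B=4 C=5 D=0 ZF=0 PC=5
First time PC=5: D=0

0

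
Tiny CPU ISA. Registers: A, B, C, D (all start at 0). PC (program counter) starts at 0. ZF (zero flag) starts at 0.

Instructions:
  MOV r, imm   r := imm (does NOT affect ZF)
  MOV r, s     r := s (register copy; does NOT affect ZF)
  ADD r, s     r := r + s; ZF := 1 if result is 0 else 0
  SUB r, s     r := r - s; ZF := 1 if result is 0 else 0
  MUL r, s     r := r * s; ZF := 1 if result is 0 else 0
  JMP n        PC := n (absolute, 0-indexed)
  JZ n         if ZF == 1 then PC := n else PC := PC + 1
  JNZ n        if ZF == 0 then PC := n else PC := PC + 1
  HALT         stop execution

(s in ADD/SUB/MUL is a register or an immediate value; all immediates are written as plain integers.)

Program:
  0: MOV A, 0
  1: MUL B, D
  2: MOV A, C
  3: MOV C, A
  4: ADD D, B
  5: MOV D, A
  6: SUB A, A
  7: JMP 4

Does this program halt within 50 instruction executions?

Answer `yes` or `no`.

Answer: no

Derivation:
Step 1: PC=0 exec 'MOV A, 0'. After: A=0 B=0 C=0 D=0 ZF=0 PC=1
Step 2: PC=1 exec 'MUL B, D'. After: A=0 B=0 C=0 D=0 ZF=1 PC=2
Step 3: PC=2 exec 'MOV A, C'. After: A=0 B=0 C=0 D=0 ZF=1 PC=3
Step 4: PC=3 exec 'MOV C, A'. After: A=0 B=0 C=0 D=0 ZF=1 PC=4
Step 5: PC=4 exec 'ADD D, B'. After: A=0 B=0 C=0 D=0 ZF=1 PC=5
Step 6: PC=5 exec 'MOV D, A'. After: A=0 B=0 C=0 D=0 ZF=1 PC=6
Step 7: PC=6 exec 'SUB A, A'. After: A=0 B=0 C=0 D=0 ZF=1 PC=7
Step 8: PC=7 exec 'JMP 4'. After: A=0 B=0 C=0 D=0 ZF=1 PC=4
State after step 8 equals state after step 4: the program is in a cycle of length 4 and will never halt.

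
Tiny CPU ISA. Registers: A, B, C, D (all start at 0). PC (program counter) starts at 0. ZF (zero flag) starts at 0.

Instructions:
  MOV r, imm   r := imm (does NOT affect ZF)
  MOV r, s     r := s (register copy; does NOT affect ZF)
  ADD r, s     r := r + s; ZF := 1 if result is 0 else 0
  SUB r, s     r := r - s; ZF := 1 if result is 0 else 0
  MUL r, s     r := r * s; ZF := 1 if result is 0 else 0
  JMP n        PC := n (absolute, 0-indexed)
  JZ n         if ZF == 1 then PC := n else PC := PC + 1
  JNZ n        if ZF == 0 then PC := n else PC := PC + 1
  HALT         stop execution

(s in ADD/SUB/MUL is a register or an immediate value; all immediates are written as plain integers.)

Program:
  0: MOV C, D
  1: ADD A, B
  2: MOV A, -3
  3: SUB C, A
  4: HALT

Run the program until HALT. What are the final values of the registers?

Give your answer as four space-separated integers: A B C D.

Answer: -3 0 3 0

Derivation:
Step 1: PC=0 exec 'MOV C, D'. After: A=0 B=0 C=0 D=0 ZF=0 PC=1
Step 2: PC=1 exec 'ADD A, B'. After: A=0 B=0 C=0 D=0 ZF=1 PC=2
Step 3: PC=2 exec 'MOV A, -3'. After: A=-3 B=0 C=0 D=0 ZF=1 PC=3
Step 4: PC=3 exec 'SUB C, A'. After: A=-3 B=0 C=3 D=0 ZF=0 PC=4
Step 5: PC=4 exec 'HALT'. After: A=-3 B=0 C=3 D=0 ZF=0 PC=4 HALTED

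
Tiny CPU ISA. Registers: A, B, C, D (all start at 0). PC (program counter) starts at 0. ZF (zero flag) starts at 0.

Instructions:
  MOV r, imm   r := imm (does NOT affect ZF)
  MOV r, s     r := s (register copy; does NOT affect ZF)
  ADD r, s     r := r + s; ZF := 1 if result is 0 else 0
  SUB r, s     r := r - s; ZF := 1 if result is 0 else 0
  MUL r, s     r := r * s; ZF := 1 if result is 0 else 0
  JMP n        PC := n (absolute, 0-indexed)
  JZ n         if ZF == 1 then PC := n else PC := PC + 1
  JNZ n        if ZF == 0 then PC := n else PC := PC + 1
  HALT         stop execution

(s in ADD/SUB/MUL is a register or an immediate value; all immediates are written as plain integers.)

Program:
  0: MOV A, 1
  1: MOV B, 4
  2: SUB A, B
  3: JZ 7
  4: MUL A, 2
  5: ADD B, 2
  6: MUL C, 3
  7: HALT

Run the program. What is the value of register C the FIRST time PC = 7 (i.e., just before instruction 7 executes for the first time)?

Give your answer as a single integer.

Step 1: PC=0 exec 'MOV A, 1'. After: A=1 B=0 C=0 D=0 ZF=0 PC=1
Step 2: PC=1 exec 'MOV B, 4'. After: A=1 B=4 C=0 D=0 ZF=0 PC=2
Step 3: PC=2 exec 'SUB A, B'. After: A=-3 B=4 C=0 D=0 ZF=0 PC=3
Step 4: PC=3 exec 'JZ 7'. After: A=-3 B=4 C=0 D=0 ZF=0 PC=4
Step 5: PC=4 exec 'MUL A, 2'. After: A=-6 B=4 C=0 D=0 ZF=0 PC=5
Step 6: PC=5 exec 'ADD B, 2'. After: A=-6 B=6 C=0 D=0 ZF=0 PC=6
Step 7: PC=6 exec 'MUL C, 3'. After: A=-6 B=6 C=0 D=0 ZF=1 PC=7
First time PC=7: C=0

0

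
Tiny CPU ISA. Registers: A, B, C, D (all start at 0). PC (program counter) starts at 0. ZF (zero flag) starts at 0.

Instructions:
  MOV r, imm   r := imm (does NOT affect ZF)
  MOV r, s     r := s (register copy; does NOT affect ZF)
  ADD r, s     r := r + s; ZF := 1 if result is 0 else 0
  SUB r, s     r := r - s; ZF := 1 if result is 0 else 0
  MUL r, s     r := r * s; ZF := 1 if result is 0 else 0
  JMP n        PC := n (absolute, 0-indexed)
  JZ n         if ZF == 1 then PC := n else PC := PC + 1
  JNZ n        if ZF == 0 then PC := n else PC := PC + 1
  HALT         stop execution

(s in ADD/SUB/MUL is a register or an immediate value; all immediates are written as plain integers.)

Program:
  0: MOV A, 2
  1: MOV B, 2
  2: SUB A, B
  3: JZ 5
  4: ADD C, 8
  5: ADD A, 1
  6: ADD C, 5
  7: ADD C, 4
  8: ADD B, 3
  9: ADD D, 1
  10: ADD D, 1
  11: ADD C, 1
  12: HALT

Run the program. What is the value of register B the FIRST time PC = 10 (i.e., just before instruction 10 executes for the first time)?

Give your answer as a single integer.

Step 1: PC=0 exec 'MOV A, 2'. After: A=2 B=0 C=0 D=0 ZF=0 PC=1
Step 2: PC=1 exec 'MOV B, 2'. After: A=2 B=2 C=0 D=0 ZF=0 PC=2
Step 3: PC=2 exec 'SUB A, B'. After: A=0 B=2 C=0 D=0 ZF=1 PC=3
Step 4: PC=3 exec 'JZ 5'. After: A=0 B=2 C=0 D=0 ZF=1 PC=5
Step 5: PC=5 exec 'ADD A, 1'. After: A=1 B=2 C=0 D=0 ZF=0 PC=6
Step 6: PC=6 exec 'ADD C, 5'. After: A=1 B=2 C=5 D=0 ZF=0 PC=7
Step 7: PC=7 exec 'ADD C, 4'. After: A=1 B=2 C=9 D=0 ZF=0 PC=8
Step 8: PC=8 exec 'ADD B, 3'. After: A=1 B=5 C=9 D=0 ZF=0 PC=9
Step 9: PC=9 exec 'ADD D, 1'. After: A=1 B=5 C=9 D=1 ZF=0 PC=10
First time PC=10: B=5

5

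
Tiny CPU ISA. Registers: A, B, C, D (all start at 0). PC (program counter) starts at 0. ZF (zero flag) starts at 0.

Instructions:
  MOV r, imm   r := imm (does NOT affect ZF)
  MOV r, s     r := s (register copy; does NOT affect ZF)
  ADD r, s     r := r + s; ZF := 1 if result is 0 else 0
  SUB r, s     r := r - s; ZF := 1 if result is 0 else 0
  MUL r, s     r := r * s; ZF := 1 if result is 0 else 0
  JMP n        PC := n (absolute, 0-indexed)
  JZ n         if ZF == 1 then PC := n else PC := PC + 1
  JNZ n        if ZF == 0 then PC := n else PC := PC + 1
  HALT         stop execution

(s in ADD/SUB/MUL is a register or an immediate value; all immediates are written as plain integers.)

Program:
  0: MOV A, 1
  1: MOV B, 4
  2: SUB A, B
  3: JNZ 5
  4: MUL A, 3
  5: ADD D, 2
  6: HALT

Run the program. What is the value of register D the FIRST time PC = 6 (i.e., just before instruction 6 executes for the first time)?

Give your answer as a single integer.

Step 1: PC=0 exec 'MOV A, 1'. After: A=1 B=0 C=0 D=0 ZF=0 PC=1
Step 2: PC=1 exec 'MOV B, 4'. After: A=1 B=4 C=0 D=0 ZF=0 PC=2
Step 3: PC=2 exec 'SUB A, B'. After: A=-3 B=4 C=0 D=0 ZF=0 PC=3
Step 4: PC=3 exec 'JNZ 5'. After: A=-3 B=4 C=0 D=0 ZF=0 PC=5
Step 5: PC=5 exec 'ADD D, 2'. After: A=-3 B=4 C=0 D=2 ZF=0 PC=6
First time PC=6: D=2

2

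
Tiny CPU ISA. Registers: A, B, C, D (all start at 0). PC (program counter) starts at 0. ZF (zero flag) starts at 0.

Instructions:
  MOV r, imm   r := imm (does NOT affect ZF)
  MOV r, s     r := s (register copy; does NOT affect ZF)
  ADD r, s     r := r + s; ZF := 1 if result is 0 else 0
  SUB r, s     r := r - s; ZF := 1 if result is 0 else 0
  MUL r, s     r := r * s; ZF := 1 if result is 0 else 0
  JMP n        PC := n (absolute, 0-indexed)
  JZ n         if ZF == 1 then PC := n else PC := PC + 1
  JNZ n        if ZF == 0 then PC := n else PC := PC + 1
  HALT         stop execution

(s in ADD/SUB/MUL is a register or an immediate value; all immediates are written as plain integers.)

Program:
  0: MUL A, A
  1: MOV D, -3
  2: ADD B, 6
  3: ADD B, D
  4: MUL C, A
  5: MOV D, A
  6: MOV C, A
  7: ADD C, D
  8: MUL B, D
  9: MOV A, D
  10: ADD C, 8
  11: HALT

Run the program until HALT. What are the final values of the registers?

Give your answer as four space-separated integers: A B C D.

Answer: 0 0 8 0

Derivation:
Step 1: PC=0 exec 'MUL A, A'. After: A=0 B=0 C=0 D=0 ZF=1 PC=1
Step 2: PC=1 exec 'MOV D, -3'. After: A=0 B=0 C=0 D=-3 ZF=1 PC=2
Step 3: PC=2 exec 'ADD B, 6'. After: A=0 B=6 C=0 D=-3 ZF=0 PC=3
Step 4: PC=3 exec 'ADD B, D'. After: A=0 B=3 C=0 D=-3 ZF=0 PC=4
Step 5: PC=4 exec 'MUL C, A'. After: A=0 B=3 C=0 D=-3 ZF=1 PC=5
Step 6: PC=5 exec 'MOV D, A'. After: A=0 B=3 C=0 D=0 ZF=1 PC=6
Step 7: PC=6 exec 'MOV C, A'. After: A=0 B=3 C=0 D=0 ZF=1 PC=7
Step 8: PC=7 exec 'ADD C, D'. After: A=0 B=3 C=0 D=0 ZF=1 PC=8
Step 9: PC=8 exec 'MUL B, D'. After: A=0 B=0 C=0 D=0 ZF=1 PC=9
Step 10: PC=9 exec 'MOV A, D'. After: A=0 B=0 C=0 D=0 ZF=1 PC=10
Step 11: PC=10 exec 'ADD C, 8'. After: A=0 B=0 C=8 D=0 ZF=0 PC=11
Step 12: PC=11 exec 'HALT'. After: A=0 B=0 C=8 D=0 ZF=0 PC=11 HALTED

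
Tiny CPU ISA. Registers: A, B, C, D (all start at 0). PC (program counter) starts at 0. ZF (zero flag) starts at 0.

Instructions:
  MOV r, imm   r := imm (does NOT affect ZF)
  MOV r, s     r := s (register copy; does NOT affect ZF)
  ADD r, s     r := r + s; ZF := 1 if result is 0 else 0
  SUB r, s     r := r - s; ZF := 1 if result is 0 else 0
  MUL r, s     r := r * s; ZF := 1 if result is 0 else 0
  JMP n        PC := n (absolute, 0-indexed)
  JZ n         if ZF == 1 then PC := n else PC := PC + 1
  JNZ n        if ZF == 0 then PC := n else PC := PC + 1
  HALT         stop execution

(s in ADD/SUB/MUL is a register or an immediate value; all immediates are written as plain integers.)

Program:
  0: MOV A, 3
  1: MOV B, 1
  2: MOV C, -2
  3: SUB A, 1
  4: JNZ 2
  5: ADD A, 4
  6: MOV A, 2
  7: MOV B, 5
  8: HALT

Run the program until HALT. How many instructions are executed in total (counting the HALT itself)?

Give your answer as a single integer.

Answer: 15

Derivation:
Step 1: PC=0 exec 'MOV A, 3'. After: A=3 B=0 C=0 D=0 ZF=0 PC=1
Step 2: PC=1 exec 'MOV B, 1'. After: A=3 B=1 C=0 D=0 ZF=0 PC=2
Step 3: PC=2 exec 'MOV C, -2'. After: A=3 B=1 C=-2 D=0 ZF=0 PC=3
Step 4: PC=3 exec 'SUB A, 1'. After: A=2 B=1 C=-2 D=0 ZF=0 PC=4
Step 5: PC=4 exec 'JNZ 2'. After: A=2 B=1 C=-2 D=0 ZF=0 PC=2
Step 6: PC=2 exec 'MOV C, -2'. After: A=2 B=1 C=-2 D=0 ZF=0 PC=3
Step 7: PC=3 exec 'SUB A, 1'. After: A=1 B=1 C=-2 D=0 ZF=0 PC=4
Step 8: PC=4 exec 'JNZ 2'. After: A=1 B=1 C=-2 D=0 ZF=0 PC=2
Step 9: PC=2 exec 'MOV C, -2'. After: A=1 B=1 C=-2 D=0 ZF=0 PC=3
Step 10: PC=3 exec 'SUB A, 1'. After: A=0 B=1 C=-2 D=0 ZF=1 PC=4
Step 11: PC=4 exec 'JNZ 2'. After: A=0 B=1 C=-2 D=0 ZF=1 PC=5
Step 12: PC=5 exec 'ADD A, 4'. After: A=4 B=1 C=-2 D=0 ZF=0 PC=6
Step 13: PC=6 exec 'MOV A, 2'. After: A=2 B=1 C=-2 D=0 ZF=0 PC=7
Step 14: PC=7 exec 'MOV B, 5'. After: A=2 B=5 C=-2 D=0 ZF=0 PC=8
Step 15: PC=8 exec 'HALT'. After: A=2 B=5 C=-2 D=0 ZF=0 PC=8 HALTED
Total instructions executed: 15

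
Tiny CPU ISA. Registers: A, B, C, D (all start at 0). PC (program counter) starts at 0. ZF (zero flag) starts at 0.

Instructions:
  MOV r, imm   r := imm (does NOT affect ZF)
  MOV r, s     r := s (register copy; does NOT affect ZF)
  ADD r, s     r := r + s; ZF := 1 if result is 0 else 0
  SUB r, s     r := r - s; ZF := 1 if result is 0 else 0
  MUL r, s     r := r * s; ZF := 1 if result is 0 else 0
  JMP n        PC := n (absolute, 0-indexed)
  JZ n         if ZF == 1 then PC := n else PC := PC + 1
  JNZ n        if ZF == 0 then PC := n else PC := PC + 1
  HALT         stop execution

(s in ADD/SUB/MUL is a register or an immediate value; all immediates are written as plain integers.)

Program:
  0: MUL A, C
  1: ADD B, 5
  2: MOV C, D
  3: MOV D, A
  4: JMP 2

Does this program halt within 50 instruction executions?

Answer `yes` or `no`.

Step 1: PC=0 exec 'MUL A, C'. After: A=0 B=0 C=0 D=0 ZF=1 PC=1
Step 2: PC=1 exec 'ADD B, 5'. After: A=0 B=5 C=0 D=0 ZF=0 PC=2
Step 3: PC=2 exec 'MOV C, D'. After: A=0 B=5 C=0 D=0 ZF=0 PC=3
Step 4: PC=3 exec 'MOV D, A'. After: A=0 B=5 C=0 D=0 ZF=0 PC=4
Step 5: PC=4 exec 'JMP 2'. After: A=0 B=5 C=0 D=0 ZF=0 PC=2
State after step 5 equals state after step 2: the program is in a cycle of length 3 and will never halt.

Answer: no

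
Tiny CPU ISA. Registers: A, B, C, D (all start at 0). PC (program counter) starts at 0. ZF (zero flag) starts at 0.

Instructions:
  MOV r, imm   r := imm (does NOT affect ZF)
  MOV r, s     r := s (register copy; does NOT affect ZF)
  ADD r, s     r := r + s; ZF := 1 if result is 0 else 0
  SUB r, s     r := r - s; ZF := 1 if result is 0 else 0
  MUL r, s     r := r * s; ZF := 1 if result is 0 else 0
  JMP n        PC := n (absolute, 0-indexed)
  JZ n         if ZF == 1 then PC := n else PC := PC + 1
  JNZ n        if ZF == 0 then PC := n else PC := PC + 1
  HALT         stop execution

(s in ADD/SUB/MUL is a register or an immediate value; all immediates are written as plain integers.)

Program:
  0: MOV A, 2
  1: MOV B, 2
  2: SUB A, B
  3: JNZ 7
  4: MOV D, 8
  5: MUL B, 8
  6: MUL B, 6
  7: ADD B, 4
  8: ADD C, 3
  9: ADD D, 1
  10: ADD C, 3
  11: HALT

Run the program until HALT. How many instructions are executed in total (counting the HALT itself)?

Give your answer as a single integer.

Answer: 12

Derivation:
Step 1: PC=0 exec 'MOV A, 2'. After: A=2 B=0 C=0 D=0 ZF=0 PC=1
Step 2: PC=1 exec 'MOV B, 2'. After: A=2 B=2 C=0 D=0 ZF=0 PC=2
Step 3: PC=2 exec 'SUB A, B'. After: A=0 B=2 C=0 D=0 ZF=1 PC=3
Step 4: PC=3 exec 'JNZ 7'. After: A=0 B=2 C=0 D=0 ZF=1 PC=4
Step 5: PC=4 exec 'MOV D, 8'. After: A=0 B=2 C=0 D=8 ZF=1 PC=5
Step 6: PC=5 exec 'MUL B, 8'. After: A=0 B=16 C=0 D=8 ZF=0 PC=6
Step 7: PC=6 exec 'MUL B, 6'. After: A=0 B=96 C=0 D=8 ZF=0 PC=7
Step 8: PC=7 exec 'ADD B, 4'. After: A=0 B=100 C=0 D=8 ZF=0 PC=8
Step 9: PC=8 exec 'ADD C, 3'. After: A=0 B=100 C=3 D=8 ZF=0 PC=9
Step 10: PC=9 exec 'ADD D, 1'. After: A=0 B=100 C=3 D=9 ZF=0 PC=10
Step 11: PC=10 exec 'ADD C, 3'. After: A=0 B=100 C=6 D=9 ZF=0 PC=11
Step 12: PC=11 exec 'HALT'. After: A=0 B=100 C=6 D=9 ZF=0 PC=11 HALTED
Total instructions executed: 12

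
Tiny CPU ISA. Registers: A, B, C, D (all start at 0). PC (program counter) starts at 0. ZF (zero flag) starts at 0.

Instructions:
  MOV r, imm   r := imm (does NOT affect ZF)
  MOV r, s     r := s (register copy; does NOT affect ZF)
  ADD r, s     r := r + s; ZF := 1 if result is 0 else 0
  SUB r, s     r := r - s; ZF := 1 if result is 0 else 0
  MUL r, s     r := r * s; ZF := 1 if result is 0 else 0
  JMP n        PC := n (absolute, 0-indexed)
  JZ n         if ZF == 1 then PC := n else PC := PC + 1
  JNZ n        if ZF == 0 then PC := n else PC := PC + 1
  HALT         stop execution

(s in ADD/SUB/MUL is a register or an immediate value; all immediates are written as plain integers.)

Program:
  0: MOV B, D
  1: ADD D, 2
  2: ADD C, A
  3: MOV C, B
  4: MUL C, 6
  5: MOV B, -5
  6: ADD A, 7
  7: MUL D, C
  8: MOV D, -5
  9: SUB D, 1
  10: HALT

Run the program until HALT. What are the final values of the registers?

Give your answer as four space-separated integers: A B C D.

Answer: 7 -5 0 -6

Derivation:
Step 1: PC=0 exec 'MOV B, D'. After: A=0 B=0 C=0 D=0 ZF=0 PC=1
Step 2: PC=1 exec 'ADD D, 2'. After: A=0 B=0 C=0 D=2 ZF=0 PC=2
Step 3: PC=2 exec 'ADD C, A'. After: A=0 B=0 C=0 D=2 ZF=1 PC=3
Step 4: PC=3 exec 'MOV C, B'. After: A=0 B=0 C=0 D=2 ZF=1 PC=4
Step 5: PC=4 exec 'MUL C, 6'. After: A=0 B=0 C=0 D=2 ZF=1 PC=5
Step 6: PC=5 exec 'MOV B, -5'. After: A=0 B=-5 C=0 D=2 ZF=1 PC=6
Step 7: PC=6 exec 'ADD A, 7'. After: A=7 B=-5 C=0 D=2 ZF=0 PC=7
Step 8: PC=7 exec 'MUL D, C'. After: A=7 B=-5 C=0 D=0 ZF=1 PC=8
Step 9: PC=8 exec 'MOV D, -5'. After: A=7 B=-5 C=0 D=-5 ZF=1 PC=9
Step 10: PC=9 exec 'SUB D, 1'. After: A=7 B=-5 C=0 D=-6 ZF=0 PC=10
Step 11: PC=10 exec 'HALT'. After: A=7 B=-5 C=0 D=-6 ZF=0 PC=10 HALTED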